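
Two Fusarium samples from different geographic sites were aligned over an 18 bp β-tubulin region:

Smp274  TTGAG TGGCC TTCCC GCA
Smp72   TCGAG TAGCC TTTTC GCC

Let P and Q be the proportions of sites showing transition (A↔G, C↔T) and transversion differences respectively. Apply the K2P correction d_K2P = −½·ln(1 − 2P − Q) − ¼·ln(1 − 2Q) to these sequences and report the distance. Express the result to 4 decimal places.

Differing sites — 2:T/C (Ti); 7:G/A (Ti); 13:C/T (Ti); 14:C/T (Ti); 18:A/C (Tv).
Of the 5 differences, 4 transitions and 1 transversion over 18 sites: P = 4/18 = 0.222222, Q = 1/18 = 0.055556.
d = −0.5·ln(0.500000) − 0.25·ln(0.888888) = −0.5·(-0.693147) − 0.25·(-0.117784) = 0.3760.

0.3760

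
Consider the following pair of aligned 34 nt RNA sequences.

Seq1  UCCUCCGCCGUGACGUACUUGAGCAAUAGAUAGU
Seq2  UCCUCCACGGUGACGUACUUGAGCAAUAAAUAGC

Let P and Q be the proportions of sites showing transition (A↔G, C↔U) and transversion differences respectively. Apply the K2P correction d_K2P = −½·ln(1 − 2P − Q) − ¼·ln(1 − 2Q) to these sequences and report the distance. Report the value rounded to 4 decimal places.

The sequences differ at positions 7 (G/A, transition), 9 (C/G, transversion), 29 (G/A, transition), 34 (U/C, transition).
Of the 4 differences, 3 transitions and 1 transversion over 34 sites: P = 3/34 = 0.088235, Q = 1/34 = 0.029412.
d = −0.5·ln(0.794118) − 0.25·ln(0.941176) = −0.5·(-0.230523) − 0.25·(-0.060625) = 0.1304.

0.1304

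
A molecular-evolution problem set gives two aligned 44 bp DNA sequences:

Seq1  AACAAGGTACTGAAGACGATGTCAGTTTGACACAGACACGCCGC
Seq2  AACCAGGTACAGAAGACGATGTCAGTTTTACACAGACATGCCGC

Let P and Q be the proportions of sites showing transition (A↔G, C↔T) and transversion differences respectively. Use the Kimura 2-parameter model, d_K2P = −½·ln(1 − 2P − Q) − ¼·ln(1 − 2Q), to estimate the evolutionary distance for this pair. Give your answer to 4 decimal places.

0.0970

Mismatches occur at site 4 (A→C, transversion), site 11 (T→A, transversion), site 29 (G→T, transversion), site 39 (C→T, transition).
Of the 4 differences, 1 transition and 3 transversions over 44 sites: P = 1/44 = 0.022727, Q = 3/44 = 0.068182.
d = −0.5·ln(0.886364) − 0.25·ln(0.863636) = −0.5·(-0.120628) − 0.25·(-0.146604) = 0.0970.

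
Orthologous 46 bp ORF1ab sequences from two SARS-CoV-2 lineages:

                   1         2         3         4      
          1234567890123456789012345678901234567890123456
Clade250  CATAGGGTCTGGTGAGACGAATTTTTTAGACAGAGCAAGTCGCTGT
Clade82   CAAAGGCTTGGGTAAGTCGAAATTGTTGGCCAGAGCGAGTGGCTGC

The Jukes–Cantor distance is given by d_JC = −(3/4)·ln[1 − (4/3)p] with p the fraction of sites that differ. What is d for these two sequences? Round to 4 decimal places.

Mismatches occur at site 3 (T↔A), site 7 (G↔C), site 9 (C↔T), site 10 (T↔G), site 14 (G↔A), site 17 (A↔T), site 22 (T↔A), site 25 (T↔G), site 28 (A↔G), site 30 (A↔C), site 37 (A↔G), site 41 (C↔G), site 46 (T↔C).
p = 13/46 = 0.282609.
d = −0.75 · ln(1 − (4/3)·0.282609) = −0.75 · ln(0.623188) = −0.75 · (-0.472907) = 0.3547.

0.3547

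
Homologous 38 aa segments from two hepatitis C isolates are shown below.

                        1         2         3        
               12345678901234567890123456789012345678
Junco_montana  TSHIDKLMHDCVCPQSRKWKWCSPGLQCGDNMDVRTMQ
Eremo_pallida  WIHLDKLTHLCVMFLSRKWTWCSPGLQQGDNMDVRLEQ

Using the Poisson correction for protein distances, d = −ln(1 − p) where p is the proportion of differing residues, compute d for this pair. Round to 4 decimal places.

0.3795

Mismatches occur at site 1 (T/W), site 2 (S/I), site 4 (I/L), site 8 (M/T), site 10 (D/L), site 13 (C/M), site 14 (P/F), site 15 (Q/L), site 20 (K/T), site 28 (C/Q), site 36 (T/L), site 37 (M/E).
p = 12/38 = 0.315789.
d = −ln(1 − 0.315789) = −ln(0.684211) = 0.3795.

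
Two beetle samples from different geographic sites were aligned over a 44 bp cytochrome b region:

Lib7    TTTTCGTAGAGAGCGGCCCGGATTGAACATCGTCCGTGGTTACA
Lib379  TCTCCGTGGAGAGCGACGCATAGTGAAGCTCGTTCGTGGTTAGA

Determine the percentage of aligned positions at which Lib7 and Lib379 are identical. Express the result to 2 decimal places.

Differing sites — 2:T/C; 4:T/C; 8:A/G; 16:G/A; 18:C/G; 20:G/A; 21:G/T; 23:T/G; 28:C/G; 29:A/C; 34:C/T; 43:C/G.
32 of the 44 sites match, so the percent identity is 32/44 × 100 = 72.73%.

72.73%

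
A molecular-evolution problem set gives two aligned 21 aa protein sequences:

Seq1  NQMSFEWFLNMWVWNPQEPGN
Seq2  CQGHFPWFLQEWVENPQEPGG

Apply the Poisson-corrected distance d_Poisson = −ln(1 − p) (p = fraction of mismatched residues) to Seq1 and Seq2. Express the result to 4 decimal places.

0.4796

Differing sites — 1:N/C; 3:M/G; 4:S/H; 6:E/P; 10:N/Q; 11:M/E; 14:W/E; 21:N/G.
p = 8/21 = 0.380952.
d = −ln(1 − 0.380952) = −ln(0.619048) = 0.4796.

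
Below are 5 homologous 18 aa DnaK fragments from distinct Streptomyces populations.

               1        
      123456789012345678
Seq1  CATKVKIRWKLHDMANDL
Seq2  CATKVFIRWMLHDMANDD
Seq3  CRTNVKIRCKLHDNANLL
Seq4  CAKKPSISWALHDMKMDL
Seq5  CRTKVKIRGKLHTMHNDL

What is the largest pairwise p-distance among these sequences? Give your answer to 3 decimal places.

Pairwise Hamming distances:
  Seq1 vs Seq2: 3
  Seq1 vs Seq3: 5
  Seq1 vs Seq4: 7
  Seq1 vs Seq5: 4
  Seq2 vs Seq3: 8
  Seq2 vs Seq4: 8
  Seq2 vs Seq5: 7
  Seq3 vs Seq4: 12
  Seq3 vs Seq5: 6
  Seq4 vs Seq5: 10
The largest is 12 mismatches, between Seq3 and Seq4; p = 12/18 = 0.667.

0.667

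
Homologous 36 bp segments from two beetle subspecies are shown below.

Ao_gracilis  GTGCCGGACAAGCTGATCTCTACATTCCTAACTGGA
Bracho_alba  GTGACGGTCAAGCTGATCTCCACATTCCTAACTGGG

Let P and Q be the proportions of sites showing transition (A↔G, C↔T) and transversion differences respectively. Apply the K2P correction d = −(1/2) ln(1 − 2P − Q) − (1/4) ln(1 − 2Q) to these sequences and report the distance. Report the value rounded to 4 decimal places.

The sequences differ at positions 4 (C/A, transversion), 8 (A/T, transversion), 21 (T/C, transition), 36 (A/G, transition).
Of the 4 differences, 2 transitions and 2 transversions over 36 sites: P = 2/36 = 0.055556, Q = 2/36 = 0.055556.
d = −0.5·ln(0.833332) − 0.25·ln(0.888888) = −0.5·(-0.182323) − 0.25·(-0.117784) = 0.1206.

0.1206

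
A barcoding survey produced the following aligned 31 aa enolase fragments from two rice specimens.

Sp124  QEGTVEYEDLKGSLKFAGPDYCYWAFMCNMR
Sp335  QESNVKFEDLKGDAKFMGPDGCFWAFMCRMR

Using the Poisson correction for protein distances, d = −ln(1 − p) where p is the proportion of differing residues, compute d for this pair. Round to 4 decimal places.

0.3895

Differing sites — 3:G/S; 4:T/N; 6:E/K; 7:Y/F; 13:S/D; 14:L/A; 17:A/M; 21:Y/G; 23:Y/F; 29:N/R.
p = 10/31 = 0.322581.
d = −ln(1 − 0.322581) = −ln(0.677419) = 0.3895.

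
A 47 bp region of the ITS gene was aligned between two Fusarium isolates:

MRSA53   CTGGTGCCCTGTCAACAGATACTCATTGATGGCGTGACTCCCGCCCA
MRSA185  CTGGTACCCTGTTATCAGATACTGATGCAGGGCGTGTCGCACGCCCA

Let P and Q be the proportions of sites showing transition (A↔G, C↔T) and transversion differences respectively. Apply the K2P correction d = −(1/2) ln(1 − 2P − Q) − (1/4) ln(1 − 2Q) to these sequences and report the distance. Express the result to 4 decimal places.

0.2514

The sequences differ at positions 6 (G/A, transition), 13 (C/T, transition), 15 (A/T, transversion), 24 (C/G, transversion), 27 (T/G, transversion), 28 (G/C, transversion), 30 (T/G, transversion), 37 (A/T, transversion), 39 (T/G, transversion), 41 (C/A, transversion).
Of the 10 differences, 2 transitions and 8 transversions over 47 sites: P = 2/47 = 0.042553, Q = 8/47 = 0.170213.
d = −0.5·ln(0.744681) − 0.25·ln(0.659574) = −0.5·(-0.294799) − 0.25·(-0.416161) = 0.2514.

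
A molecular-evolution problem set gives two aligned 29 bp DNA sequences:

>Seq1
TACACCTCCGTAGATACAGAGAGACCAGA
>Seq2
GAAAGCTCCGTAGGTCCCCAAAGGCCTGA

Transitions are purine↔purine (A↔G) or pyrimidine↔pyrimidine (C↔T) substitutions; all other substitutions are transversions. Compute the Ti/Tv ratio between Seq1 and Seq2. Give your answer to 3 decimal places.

0.429

The sequences differ at positions 1 (T/G, transversion), 3 (C/A, transversion), 5 (C/G, transversion), 14 (A/G, transition), 16 (A/C, transversion), 18 (A/C, transversion), 19 (G/C, transversion), 21 (G/A, transition), 24 (A/G, transition), 27 (A/T, transversion).
Of the 10 differences, 3 transitions and 7 transversions, so Ti/Tv = 3/7 = 0.429.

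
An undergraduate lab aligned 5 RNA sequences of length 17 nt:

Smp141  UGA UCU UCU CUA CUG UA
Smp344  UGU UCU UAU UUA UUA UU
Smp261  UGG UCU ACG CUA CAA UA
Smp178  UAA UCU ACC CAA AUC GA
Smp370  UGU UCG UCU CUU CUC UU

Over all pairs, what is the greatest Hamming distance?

Pairwise Hamming distances:
  Smp141 vs Smp344: 6
  Smp141 vs Smp261: 5
  Smp141 vs Smp178: 7
  Smp141 vs Smp370: 5
  Smp344 vs Smp261: 8
  Smp344 vs Smp178: 11
  Smp344 vs Smp370: 6
  Smp261 vs Smp178: 8
  Smp261 vs Smp370: 8
  Smp178 vs Smp370: 10
The largest is 11, between Smp344 and Smp178.

11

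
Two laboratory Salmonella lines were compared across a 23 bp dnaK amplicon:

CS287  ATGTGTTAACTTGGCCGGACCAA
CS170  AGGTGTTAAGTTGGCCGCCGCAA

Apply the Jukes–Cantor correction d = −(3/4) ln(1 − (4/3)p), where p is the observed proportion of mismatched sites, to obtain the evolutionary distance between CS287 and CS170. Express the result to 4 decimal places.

0.2567

The sequences differ at positions 2 (T/G), 10 (C/G), 18 (G/C), 19 (A/C), 20 (C/G).
p = 5/23 = 0.217391.
d = −0.75 · ln(1 − (4/3)·0.217391) = −0.75 · ln(0.710145) = −0.75 · (-0.342286) = 0.2567.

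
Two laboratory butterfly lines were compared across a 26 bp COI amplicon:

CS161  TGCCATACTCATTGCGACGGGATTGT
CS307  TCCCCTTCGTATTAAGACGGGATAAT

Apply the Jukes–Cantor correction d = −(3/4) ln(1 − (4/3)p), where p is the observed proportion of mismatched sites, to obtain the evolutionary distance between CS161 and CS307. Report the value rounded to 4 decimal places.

0.4643

The sequences differ at positions 2 (G/C), 5 (A/C), 7 (A/T), 9 (T/G), 10 (C/T), 14 (G/A), 15 (C/A), 24 (T/A), 25 (G/A).
p = 9/26 = 0.346154.
d = −0.75 · ln(1 − (4/3)·0.346154) = −0.75 · ln(0.538461) = −0.75 · (-0.619040) = 0.4643.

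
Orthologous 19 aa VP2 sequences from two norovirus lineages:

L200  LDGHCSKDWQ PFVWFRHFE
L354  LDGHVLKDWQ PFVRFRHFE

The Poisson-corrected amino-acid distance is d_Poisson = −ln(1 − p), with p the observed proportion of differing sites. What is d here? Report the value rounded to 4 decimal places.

Differing sites — 5:C/V; 6:S/L; 14:W/R.
p = 3/19 = 0.157895.
d = −ln(1 − 0.157895) = −ln(0.842105) = 0.1719.

0.1719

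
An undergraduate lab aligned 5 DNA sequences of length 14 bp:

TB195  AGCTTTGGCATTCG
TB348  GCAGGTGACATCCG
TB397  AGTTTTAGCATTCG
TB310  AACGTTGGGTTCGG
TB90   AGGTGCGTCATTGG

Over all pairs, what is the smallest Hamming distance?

2

Pairwise Hamming distances:
  TB195 vs TB348: 7
  TB195 vs TB397: 2
  TB195 vs TB310: 6
  TB195 vs TB90: 5
  TB348 vs TB397: 8
  TB348 vs TB310: 8
  TB348 vs TB90: 8
  TB397 vs TB310: 8
  TB397 vs TB90: 6
  TB310 vs TB90: 9
The smallest is 2, between TB195 and TB397.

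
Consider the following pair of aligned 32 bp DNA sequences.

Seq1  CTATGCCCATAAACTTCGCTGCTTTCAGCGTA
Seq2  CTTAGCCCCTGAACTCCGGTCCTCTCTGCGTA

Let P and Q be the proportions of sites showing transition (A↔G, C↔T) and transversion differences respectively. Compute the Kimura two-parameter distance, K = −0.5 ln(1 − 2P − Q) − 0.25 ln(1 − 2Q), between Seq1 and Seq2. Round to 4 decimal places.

0.3525

Differing sites — 3:A/T (Tv); 4:T/A (Tv); 9:A/C (Tv); 11:A/G (Ti); 16:T/C (Ti); 19:C/G (Tv); 21:G/C (Tv); 24:T/C (Ti); 27:A/T (Tv).
Of the 9 differences, 3 transitions and 6 transversions over 32 sites: P = 3/32 = 0.093750, Q = 6/32 = 0.187500.
d = −0.5·ln(0.625000) − 0.25·ln(0.625000) = −0.5·(-0.470004) − 0.25·(-0.470004) = 0.3525.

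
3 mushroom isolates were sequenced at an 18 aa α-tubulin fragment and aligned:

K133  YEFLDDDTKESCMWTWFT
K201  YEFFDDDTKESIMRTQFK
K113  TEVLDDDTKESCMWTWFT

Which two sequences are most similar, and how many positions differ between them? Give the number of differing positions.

2

Pairwise Hamming distances:
  K133 vs K201: 5
  K133 vs K113: 2
  K201 vs K113: 7
The smallest is 2, between K133 and K113.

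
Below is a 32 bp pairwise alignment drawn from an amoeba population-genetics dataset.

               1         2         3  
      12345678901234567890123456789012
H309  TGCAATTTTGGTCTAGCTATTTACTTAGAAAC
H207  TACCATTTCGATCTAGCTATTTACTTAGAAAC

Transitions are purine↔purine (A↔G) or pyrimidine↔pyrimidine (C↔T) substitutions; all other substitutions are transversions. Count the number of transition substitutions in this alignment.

Mismatches occur at site 2 (G→A, transition), site 4 (A→C, transversion), site 9 (T→C, transition), site 11 (G→A, transition).
Of the 4 differences, 3 transitions and 1 transversion, so the answer is 3.

3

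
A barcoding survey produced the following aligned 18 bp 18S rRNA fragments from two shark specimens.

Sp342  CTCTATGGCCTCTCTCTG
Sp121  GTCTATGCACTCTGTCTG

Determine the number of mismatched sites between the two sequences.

4

Differing sites — 1:C/G; 8:G/C; 9:C/A; 14:C/G.
That gives 4 mismatches out of 18 aligned sites, so the Hamming distance is 4.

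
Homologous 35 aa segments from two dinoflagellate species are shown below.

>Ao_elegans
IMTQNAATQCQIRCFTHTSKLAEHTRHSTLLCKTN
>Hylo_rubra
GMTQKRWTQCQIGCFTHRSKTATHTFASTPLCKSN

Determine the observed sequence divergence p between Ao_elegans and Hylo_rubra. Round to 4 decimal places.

Mismatches occur at site 1 (I/G), site 5 (N/K), site 6 (A/R), site 7 (A/W), site 13 (R/G), site 18 (T/R), site 21 (L/T), site 23 (E/T), site 26 (R/F), site 27 (H/A), site 30 (L/P), site 34 (T/S).
There are 12 differences over 35 sites, so p = 12/35 = 0.3429.

0.3429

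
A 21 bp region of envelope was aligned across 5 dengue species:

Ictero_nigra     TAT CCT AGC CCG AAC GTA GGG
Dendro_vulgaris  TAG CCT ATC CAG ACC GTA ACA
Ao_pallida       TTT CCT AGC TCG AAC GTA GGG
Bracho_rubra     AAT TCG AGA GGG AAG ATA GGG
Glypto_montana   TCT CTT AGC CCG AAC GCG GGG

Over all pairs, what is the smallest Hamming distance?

Pairwise Hamming distances:
  Ictero_nigra vs Dendro_vulgaris: 7
  Ictero_nigra vs Ao_pallida: 2
  Ictero_nigra vs Bracho_rubra: 8
  Ictero_nigra vs Glypto_montana: 4
  Dendro_vulgaris vs Ao_pallida: 9
  Dendro_vulgaris vs Bracho_rubra: 14
  Dendro_vulgaris vs Glypto_montana: 11
  Ao_pallida vs Bracho_rubra: 9
  Ao_pallida vs Glypto_montana: 5
  Bracho_rubra vs Glypto_montana: 12
The smallest is 2, between Ictero_nigra and Ao_pallida.

2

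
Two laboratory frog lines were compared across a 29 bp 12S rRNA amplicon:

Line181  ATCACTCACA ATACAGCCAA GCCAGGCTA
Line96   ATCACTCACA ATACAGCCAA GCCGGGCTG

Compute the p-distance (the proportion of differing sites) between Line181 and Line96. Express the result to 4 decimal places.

The sequences differ at positions 24 (A/G), 29 (A/G).
There are 2 differences over 29 sites, so p = 2/29 = 0.0690.

0.0690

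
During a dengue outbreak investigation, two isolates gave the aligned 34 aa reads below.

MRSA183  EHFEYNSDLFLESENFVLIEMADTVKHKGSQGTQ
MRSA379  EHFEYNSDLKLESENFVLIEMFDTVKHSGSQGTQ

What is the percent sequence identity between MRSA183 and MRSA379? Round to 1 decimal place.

Differing sites — 10:F/K; 22:A/F; 28:K/S.
31 of the 34 sites match, so the percent identity is 31/34 × 100 = 91.2%.

91.2%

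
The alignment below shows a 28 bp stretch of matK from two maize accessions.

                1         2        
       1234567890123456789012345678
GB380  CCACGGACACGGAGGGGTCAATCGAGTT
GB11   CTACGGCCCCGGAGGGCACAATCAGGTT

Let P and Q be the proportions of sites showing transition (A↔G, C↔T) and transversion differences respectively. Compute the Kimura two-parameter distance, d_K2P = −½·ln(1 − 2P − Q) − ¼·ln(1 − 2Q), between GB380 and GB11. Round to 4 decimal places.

0.3050

Differing sites — 2:C/T (Ti); 7:A/C (Tv); 9:A/C (Tv); 17:G/C (Tv); 18:T/A (Tv); 24:G/A (Ti); 25:A/G (Ti).
Of the 7 differences, 3 transitions and 4 transversions over 28 sites: P = 3/28 = 0.107143, Q = 4/28 = 0.142857.
d = −0.5·ln(0.642857) − 0.25·ln(0.714286) = −0.5·(-0.441833) − 0.25·(-0.336472) = 0.3050.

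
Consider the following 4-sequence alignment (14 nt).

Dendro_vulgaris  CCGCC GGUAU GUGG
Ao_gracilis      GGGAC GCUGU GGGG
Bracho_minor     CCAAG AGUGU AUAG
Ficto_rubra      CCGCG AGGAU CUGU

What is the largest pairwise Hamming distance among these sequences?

Pairwise Hamming distances:
  Dendro_vulgaris vs Ao_gracilis: 6
  Dendro_vulgaris vs Bracho_minor: 7
  Dendro_vulgaris vs Ficto_rubra: 5
  Ao_gracilis vs Bracho_minor: 9
  Ao_gracilis vs Ficto_rubra: 11
  Bracho_minor vs Ficto_rubra: 7
The largest is 11, between Ao_gracilis and Ficto_rubra.

11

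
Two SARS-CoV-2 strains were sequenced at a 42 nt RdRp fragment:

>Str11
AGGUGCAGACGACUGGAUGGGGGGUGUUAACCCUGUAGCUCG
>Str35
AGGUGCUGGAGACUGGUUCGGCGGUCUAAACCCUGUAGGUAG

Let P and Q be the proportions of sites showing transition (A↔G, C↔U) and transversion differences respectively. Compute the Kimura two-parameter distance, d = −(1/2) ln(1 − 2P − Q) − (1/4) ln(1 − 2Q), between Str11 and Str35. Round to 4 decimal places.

0.2917

The sequences differ at positions 7 (A/U, transversion), 9 (A/G, transition), 10 (C/A, transversion), 17 (A/U, transversion), 19 (G/C, transversion), 22 (G/C, transversion), 26 (G/C, transversion), 28 (U/A, transversion), 39 (C/G, transversion), 41 (C/A, transversion).
Of the 10 differences, 1 transition and 9 transversions over 42 sites: P = 1/42 = 0.023810, Q = 9/42 = 0.214286.
d = −0.5·ln(0.738094) − 0.25·ln(0.571428) = −0.5·(-0.303684) − 0.25·(-0.559617) = 0.2917.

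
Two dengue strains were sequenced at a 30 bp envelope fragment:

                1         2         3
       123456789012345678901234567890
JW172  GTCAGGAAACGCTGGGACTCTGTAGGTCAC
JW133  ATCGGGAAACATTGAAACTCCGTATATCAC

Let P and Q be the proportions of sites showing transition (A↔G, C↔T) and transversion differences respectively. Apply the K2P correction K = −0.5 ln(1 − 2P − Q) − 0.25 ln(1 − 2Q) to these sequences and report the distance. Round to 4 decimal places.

0.4354

The sequences differ at positions 1 (G/A, transition), 4 (A/G, transition), 11 (G/A, transition), 12 (C/T, transition), 15 (G/A, transition), 16 (G/A, transition), 21 (T/C, transition), 25 (G/T, transversion), 26 (G/A, transition).
Of the 9 differences, 8 transitions and 1 transversion over 30 sites: P = 8/30 = 0.266667, Q = 1/30 = 0.033333.
d = −0.5·ln(0.433333) − 0.25·ln(0.933334) = −0.5·(-0.836249) − 0.25·(-0.068992) = 0.4354.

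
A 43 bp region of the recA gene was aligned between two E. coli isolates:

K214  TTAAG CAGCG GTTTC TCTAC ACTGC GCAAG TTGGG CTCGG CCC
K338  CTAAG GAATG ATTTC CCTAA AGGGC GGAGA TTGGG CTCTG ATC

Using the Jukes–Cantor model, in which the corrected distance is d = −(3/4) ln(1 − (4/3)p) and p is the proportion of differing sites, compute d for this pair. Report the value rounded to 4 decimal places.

0.4693

Differing sites — 1:T/C; 6:C/G; 8:G/A; 9:C/T; 11:G/A; 16:T/C; 20:C/A; 22:C/G; 23:T/G; 27:C/G; 29:A/G; 30:G/A; 39:G/T; 41:C/A; 42:C/T.
p = 15/43 = 0.348837.
d = −0.75 · ln(1 − (4/3)·0.348837) = −0.75 · ln(0.534884) = −0.75 · (-0.625705) = 0.4693.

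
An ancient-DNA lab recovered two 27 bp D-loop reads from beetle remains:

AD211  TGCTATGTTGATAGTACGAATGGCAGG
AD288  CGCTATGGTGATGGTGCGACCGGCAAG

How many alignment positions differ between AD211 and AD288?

Mismatches occur at site 1 (T↔C), site 8 (T↔G), site 13 (A↔G), site 16 (A↔G), site 20 (A↔C), site 21 (T↔C), site 26 (G↔A).
That gives 7 mismatches out of 27 aligned sites, so the Hamming distance is 7.

7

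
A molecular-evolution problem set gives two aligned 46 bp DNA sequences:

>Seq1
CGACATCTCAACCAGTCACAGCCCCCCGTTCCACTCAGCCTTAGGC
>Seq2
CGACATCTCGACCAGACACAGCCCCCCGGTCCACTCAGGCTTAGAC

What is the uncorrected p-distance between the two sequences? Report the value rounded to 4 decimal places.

0.1087

Mismatches occur at site 10 (A↔G), site 16 (T↔A), site 29 (T↔G), site 39 (C↔G), site 45 (G↔A).
There are 5 differences over 46 sites, so p = 5/46 = 0.1087.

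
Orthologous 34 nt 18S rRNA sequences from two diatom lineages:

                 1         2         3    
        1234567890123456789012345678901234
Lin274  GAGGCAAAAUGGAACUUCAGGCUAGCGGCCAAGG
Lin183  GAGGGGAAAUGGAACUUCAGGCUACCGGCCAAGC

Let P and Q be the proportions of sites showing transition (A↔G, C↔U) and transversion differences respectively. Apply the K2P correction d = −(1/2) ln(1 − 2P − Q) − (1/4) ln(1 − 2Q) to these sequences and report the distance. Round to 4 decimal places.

Mismatches occur at site 5 (C→G, transversion), site 6 (A→G, transition), site 25 (G→C, transversion), site 34 (G→C, transversion).
Of the 4 differences, 1 transition and 3 transversions over 34 sites: P = 1/34 = 0.029412, Q = 3/34 = 0.088235.
d = −0.5·ln(0.852941) − 0.25·ln(0.823530) = −0.5·(-0.159065) − 0.25·(-0.194155) = 0.1281.

0.1281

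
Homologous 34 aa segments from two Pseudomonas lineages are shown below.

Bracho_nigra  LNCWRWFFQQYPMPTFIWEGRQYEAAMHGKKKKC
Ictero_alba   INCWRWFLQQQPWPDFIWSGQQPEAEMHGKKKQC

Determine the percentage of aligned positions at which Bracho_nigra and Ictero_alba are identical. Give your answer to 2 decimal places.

Mismatches occur at site 1 (L→I), site 8 (F→L), site 11 (Y→Q), site 13 (M→W), site 15 (T→D), site 19 (E→S), site 21 (R→Q), site 23 (Y→P), site 26 (A→E), site 33 (K→Q).
24 of the 34 sites match, so the percent identity is 24/34 × 100 = 70.59%.

70.59%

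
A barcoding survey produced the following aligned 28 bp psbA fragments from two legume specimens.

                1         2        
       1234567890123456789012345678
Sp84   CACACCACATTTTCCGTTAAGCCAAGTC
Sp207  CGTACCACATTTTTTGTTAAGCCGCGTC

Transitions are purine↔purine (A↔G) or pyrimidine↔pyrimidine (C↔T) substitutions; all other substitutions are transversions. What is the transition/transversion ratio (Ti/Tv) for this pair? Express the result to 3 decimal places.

Differing sites — 2:A/G (Ti); 3:C/T (Ti); 14:C/T (Ti); 15:C/T (Ti); 24:A/G (Ti); 25:A/C (Tv).
Of the 6 differences, 5 transitions and 1 transversion, so Ti/Tv = 5/1 = 5.000.

5.000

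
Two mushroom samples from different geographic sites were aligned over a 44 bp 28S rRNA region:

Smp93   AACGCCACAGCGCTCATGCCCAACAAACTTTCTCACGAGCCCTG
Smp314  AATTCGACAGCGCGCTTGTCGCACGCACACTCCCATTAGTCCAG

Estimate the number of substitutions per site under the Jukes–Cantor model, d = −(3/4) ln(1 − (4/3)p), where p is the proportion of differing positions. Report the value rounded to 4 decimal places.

0.5429

The sequences differ at positions 3 (C/T), 4 (G/T), 6 (C/G), 14 (T/G), 16 (A/T), 19 (C/T), 21 (C/G), 22 (A/C), 25 (A/G), 26 (A/C), 29 (T/A), 30 (T/C), 33 (T/C), 36 (C/T), 37 (G/T), 40 (C/T), 43 (T/A).
p = 17/44 = 0.386364.
d = −0.75 · ln(1 − (4/3)·0.386364) = −0.75 · ln(0.484848) = −0.75 · (-0.723920) = 0.5429.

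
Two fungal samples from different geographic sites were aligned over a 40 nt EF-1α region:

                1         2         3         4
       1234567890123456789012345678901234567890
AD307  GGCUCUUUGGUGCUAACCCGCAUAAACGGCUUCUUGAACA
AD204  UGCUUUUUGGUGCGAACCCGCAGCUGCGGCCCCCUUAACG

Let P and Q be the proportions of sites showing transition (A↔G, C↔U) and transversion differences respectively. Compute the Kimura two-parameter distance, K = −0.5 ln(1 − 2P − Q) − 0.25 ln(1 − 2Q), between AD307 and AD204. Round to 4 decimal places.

0.3881

Differing sites — 1:G/U (Tv); 5:C/U (Ti); 14:U/G (Tv); 23:U/G (Tv); 24:A/C (Tv); 25:A/U (Tv); 26:A/G (Ti); 31:U/C (Ti); 32:U/C (Ti); 34:U/C (Ti); 36:G/U (Tv); 40:A/G (Ti).
Of the 12 differences, 6 transitions and 6 transversions over 40 sites: P = 6/40 = 0.150000, Q = 6/40 = 0.150000.
d = −0.5·ln(0.550000) − 0.25·ln(0.700000) = −0.5·(-0.597837) − 0.25·(-0.356675) = 0.3881.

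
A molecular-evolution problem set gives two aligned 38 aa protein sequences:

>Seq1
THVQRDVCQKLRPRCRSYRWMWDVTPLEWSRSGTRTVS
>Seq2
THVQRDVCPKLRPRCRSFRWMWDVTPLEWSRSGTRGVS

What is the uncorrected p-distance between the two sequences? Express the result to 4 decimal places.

Mismatches occur at site 9 (Q→P), site 18 (Y→F), site 36 (T→G).
There are 3 differences over 38 sites, so p = 3/38 = 0.0789.

0.0789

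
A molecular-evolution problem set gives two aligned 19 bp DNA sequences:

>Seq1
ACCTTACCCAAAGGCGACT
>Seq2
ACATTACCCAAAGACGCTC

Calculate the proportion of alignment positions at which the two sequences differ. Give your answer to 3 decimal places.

Differing sites — 3:C/A; 14:G/A; 17:A/C; 18:C/T; 19:T/C.
There are 5 differences over 19 sites, so p = 5/19 = 0.263.

0.263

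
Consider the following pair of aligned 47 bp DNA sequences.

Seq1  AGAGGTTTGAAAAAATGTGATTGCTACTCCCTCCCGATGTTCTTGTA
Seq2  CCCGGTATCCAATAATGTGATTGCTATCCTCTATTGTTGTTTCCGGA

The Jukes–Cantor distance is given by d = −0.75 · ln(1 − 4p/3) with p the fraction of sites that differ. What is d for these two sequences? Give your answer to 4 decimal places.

The sequences differ at positions 1 (A/C), 2 (G/C), 3 (A/C), 7 (T/A), 9 (G/C), 10 (A/C), 13 (A/T), 27 (C/T), 28 (T/C), 30 (C/T), 33 (C/A), 34 (C/T), 35 (C/T), 37 (A/T), 42 (C/T), 43 (T/C), 44 (T/C), 46 (T/G).
p = 18/47 = 0.382979.
d = −0.75 · ln(1 − (4/3)·0.382979) = −0.75 · ln(0.489361) = −0.75 · (-0.714655) = 0.5360.

0.5360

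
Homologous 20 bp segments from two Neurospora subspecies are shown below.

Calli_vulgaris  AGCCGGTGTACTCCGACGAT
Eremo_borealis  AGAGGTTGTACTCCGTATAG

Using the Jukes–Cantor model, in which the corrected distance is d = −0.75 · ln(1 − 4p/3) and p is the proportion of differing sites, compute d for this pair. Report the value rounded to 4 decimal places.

0.4715

The sequences differ at positions 3 (C/A), 4 (C/G), 6 (G/T), 16 (A/T), 17 (C/A), 18 (G/T), 20 (T/G).
p = 7/20 = 0.350000.
d = −0.75 · ln(1 − (4/3)·0.350000) = −0.75 · ln(0.533333) = −0.75 · (-0.628609) = 0.4715.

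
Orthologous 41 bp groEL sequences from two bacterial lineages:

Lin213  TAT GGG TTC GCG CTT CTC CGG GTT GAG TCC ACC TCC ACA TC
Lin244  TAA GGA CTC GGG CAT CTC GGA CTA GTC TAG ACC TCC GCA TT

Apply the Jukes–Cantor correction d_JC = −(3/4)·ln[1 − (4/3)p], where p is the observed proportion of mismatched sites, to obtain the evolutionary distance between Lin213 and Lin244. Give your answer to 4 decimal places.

Differing sites — 3:T/A; 6:G/A; 7:T/C; 11:C/G; 14:T/A; 19:C/G; 21:G/A; 22:G/C; 24:T/A; 26:A/T; 27:G/C; 29:C/A; 30:C/G; 37:A/G; 41:C/T.
p = 15/41 = 0.365854.
d = −0.75 · ln(1 − (4/3)·0.365854) = −0.75 · ln(0.512195) = −0.75 · (-0.669050) = 0.5018.

0.5018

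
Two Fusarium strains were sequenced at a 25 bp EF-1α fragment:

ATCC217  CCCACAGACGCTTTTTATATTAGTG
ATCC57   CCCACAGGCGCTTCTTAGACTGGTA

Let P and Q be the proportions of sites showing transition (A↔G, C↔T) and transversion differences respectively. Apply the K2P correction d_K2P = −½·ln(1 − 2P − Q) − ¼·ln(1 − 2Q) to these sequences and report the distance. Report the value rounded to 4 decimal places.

0.3108

Differing sites — 8:A/G (Ti); 14:T/C (Ti); 18:T/G (Tv); 20:T/C (Ti); 22:A/G (Ti); 25:G/A (Ti).
Of the 6 differences, 5 transitions and 1 transversion over 25 sites: P = 5/25 = 0.200000, Q = 1/25 = 0.040000.
d = −0.5·ln(0.560000) − 0.25·ln(0.920000) = −0.5·(-0.579818) − 0.25·(-0.083382) = 0.3108.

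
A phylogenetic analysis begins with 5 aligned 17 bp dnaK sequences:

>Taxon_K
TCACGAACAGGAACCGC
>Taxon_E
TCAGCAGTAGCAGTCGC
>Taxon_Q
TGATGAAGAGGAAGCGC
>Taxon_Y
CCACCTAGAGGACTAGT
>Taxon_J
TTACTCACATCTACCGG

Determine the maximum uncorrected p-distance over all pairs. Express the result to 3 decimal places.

0.706

Pairwise Hamming distances:
  Taxon_K vs Taxon_E: 7
  Taxon_K vs Taxon_Q: 4
  Taxon_K vs Taxon_Y: 8
  Taxon_K vs Taxon_J: 7
  Taxon_E vs Taxon_Q: 8
  Taxon_E vs Taxon_Y: 9
  Taxon_E vs Taxon_J: 11
  Taxon_Q vs Taxon_Y: 9
  Taxon_Q vs Taxon_J: 10
  Taxon_Y vs Taxon_J: 12
The largest is 12 mismatches, between Taxon_Y and Taxon_J; p = 12/17 = 0.706.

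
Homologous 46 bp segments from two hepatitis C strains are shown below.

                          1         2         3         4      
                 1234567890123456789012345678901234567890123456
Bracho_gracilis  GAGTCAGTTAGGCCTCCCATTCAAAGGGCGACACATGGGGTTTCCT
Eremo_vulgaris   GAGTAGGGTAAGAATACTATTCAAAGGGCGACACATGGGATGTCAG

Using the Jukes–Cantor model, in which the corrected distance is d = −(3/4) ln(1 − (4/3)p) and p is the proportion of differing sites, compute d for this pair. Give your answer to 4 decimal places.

The sequences differ at positions 5 (C/A), 6 (A/G), 8 (T/G), 11 (G/A), 13 (C/A), 14 (C/A), 16 (C/A), 18 (C/T), 40 (G/A), 42 (T/G), 45 (C/A), 46 (T/G).
p = 12/46 = 0.260870.
d = −0.75 · ln(1 − (4/3)·0.260870) = −0.75 · ln(0.652173) = −0.75 · (-0.427445) = 0.3206.

0.3206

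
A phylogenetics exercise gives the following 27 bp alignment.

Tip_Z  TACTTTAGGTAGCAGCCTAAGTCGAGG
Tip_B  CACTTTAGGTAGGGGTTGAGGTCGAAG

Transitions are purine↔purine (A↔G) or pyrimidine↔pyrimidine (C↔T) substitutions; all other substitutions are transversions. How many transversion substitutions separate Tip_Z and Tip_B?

2

The sequences differ at positions 1 (T/C, transition), 13 (C/G, transversion), 14 (A/G, transition), 16 (C/T, transition), 17 (C/T, transition), 18 (T/G, transversion), 20 (A/G, transition), 26 (G/A, transition).
Of the 8 differences, 6 transitions and 2 transversions, so the answer is 2.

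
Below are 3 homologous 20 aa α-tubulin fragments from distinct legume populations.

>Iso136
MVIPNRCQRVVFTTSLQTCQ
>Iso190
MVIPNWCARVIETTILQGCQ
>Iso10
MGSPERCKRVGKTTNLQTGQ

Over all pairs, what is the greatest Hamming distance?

10

Pairwise Hamming distances:
  Iso136 vs Iso190: 6
  Iso136 vs Iso10: 8
  Iso190 vs Iso10: 10
The largest is 10, between Iso190 and Iso10.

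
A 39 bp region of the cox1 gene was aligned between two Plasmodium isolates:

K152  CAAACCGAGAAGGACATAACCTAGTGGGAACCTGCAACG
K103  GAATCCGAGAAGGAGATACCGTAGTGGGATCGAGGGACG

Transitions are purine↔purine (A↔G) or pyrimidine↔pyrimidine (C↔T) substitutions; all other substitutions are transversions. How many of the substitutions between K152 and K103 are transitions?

The sequences differ at positions 1 (C/G, transversion), 4 (A/T, transversion), 15 (C/G, transversion), 19 (A/C, transversion), 21 (C/G, transversion), 30 (A/T, transversion), 32 (C/G, transversion), 33 (T/A, transversion), 35 (C/G, transversion), 36 (A/G, transition).
Of the 10 differences, 1 transition and 9 transversions, so the answer is 1.

1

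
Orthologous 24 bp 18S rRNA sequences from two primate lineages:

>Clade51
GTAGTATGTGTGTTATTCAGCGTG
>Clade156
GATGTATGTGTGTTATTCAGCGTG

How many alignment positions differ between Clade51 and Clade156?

Mismatches occur at site 2 (T↔A), site 3 (A↔T).
That gives 2 mismatches out of 24 aligned sites, so the Hamming distance is 2.

2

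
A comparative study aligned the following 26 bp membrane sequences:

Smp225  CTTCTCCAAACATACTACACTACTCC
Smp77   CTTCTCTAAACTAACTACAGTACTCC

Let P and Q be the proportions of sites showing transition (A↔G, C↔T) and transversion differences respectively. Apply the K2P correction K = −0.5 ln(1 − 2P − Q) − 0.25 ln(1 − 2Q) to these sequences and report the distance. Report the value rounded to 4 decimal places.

Mismatches occur at site 7 (C/T, transition), site 12 (A/T, transversion), site 13 (T/A, transversion), site 20 (C/G, transversion).
Of the 4 differences, 1 transition and 3 transversions over 26 sites: P = 1/26 = 0.038462, Q = 3/26 = 0.115385.
d = −0.5·ln(0.807691) − 0.25·ln(0.769230) = −0.5·(-0.213576) − 0.25·(-0.262365) = 0.1724.

0.1724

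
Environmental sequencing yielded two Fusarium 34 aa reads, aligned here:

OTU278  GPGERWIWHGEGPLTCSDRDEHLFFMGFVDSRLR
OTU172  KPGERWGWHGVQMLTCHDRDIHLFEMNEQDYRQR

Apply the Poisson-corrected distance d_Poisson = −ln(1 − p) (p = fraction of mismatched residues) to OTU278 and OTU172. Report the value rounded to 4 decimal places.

0.4818

Mismatches occur at site 1 (G/K), site 7 (I/G), site 11 (E/V), site 12 (G/Q), site 13 (P/M), site 17 (S/H), site 21 (E/I), site 25 (F/E), site 27 (G/N), site 28 (F/E), site 29 (V/Q), site 31 (S/Y), site 33 (L/Q).
p = 13/34 = 0.382353.
d = −ln(1 − 0.382353) = −ln(0.617647) = 0.4818.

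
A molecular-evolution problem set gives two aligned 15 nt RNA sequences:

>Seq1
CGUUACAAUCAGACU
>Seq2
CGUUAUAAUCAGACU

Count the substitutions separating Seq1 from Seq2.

Differing sites — 6:C/U.
That gives 1 mismatch out of 15 aligned sites, so the Hamming distance is 1.

1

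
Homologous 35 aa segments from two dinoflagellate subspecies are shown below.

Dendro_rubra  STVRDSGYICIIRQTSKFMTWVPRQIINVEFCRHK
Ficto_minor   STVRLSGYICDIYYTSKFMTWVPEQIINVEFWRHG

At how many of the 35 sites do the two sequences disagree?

7

The sequences differ at positions 5 (D/L), 11 (I/D), 13 (R/Y), 14 (Q/Y), 24 (R/E), 32 (C/W), 35 (K/G).
That gives 7 mismatches out of 35 aligned sites, so the Hamming distance is 7.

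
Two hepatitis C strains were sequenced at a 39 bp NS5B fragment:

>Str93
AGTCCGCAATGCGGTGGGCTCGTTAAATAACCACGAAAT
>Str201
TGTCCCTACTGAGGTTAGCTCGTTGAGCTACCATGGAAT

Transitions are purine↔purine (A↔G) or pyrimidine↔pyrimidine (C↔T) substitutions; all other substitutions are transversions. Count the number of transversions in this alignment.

6

Differing sites — 1:A/T (Tv); 6:G/C (Tv); 7:C/T (Ti); 9:A/C (Tv); 12:C/A (Tv); 16:G/T (Tv); 17:G/A (Ti); 25:A/G (Ti); 27:A/G (Ti); 28:T/C (Ti); 29:A/T (Tv); 34:C/T (Ti); 36:A/G (Ti).
Of the 13 differences, 7 transitions and 6 transversions, so the answer is 6.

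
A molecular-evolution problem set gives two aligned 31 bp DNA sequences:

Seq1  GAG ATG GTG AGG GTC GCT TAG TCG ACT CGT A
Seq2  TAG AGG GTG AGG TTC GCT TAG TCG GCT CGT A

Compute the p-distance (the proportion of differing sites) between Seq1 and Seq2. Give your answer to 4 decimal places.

0.1290

Differing sites — 1:G/T; 5:T/G; 13:G/T; 25:A/G.
There are 4 differences over 31 sites, so p = 4/31 = 0.1290.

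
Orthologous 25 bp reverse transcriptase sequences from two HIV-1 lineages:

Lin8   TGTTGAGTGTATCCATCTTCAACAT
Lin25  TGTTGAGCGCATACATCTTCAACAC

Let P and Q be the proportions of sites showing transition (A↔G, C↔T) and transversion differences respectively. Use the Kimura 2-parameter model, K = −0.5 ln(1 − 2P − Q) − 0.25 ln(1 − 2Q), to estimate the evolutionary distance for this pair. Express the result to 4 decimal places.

The sequences differ at positions 8 (T/C, transition), 10 (T/C, transition), 13 (C/A, transversion), 25 (T/C, transition).
Of the 4 differences, 3 transitions and 1 transversion over 25 sites: P = 3/25 = 0.120000, Q = 1/25 = 0.040000.
d = −0.5·ln(0.720000) − 0.25·ln(0.920000) = −0.5·(-0.328504) − 0.25·(-0.083382) = 0.1851.

0.1851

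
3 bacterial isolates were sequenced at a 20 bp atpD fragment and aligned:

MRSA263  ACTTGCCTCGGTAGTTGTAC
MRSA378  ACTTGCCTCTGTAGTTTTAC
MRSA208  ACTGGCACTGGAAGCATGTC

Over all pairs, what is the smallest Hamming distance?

Pairwise Hamming distances:
  MRSA263 vs MRSA378: 2
  MRSA263 vs MRSA208: 10
  MRSA378 vs MRSA208: 10
The smallest is 2, between MRSA263 and MRSA378.

2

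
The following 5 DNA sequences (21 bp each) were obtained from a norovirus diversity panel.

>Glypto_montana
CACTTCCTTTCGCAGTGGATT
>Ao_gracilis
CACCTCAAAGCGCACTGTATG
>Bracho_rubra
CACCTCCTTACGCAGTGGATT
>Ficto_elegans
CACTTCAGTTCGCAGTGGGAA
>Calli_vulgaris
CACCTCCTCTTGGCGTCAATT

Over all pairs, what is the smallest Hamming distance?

Pairwise Hamming distances:
  Glypto_montana vs Ao_gracilis: 8
  Glypto_montana vs Bracho_rubra: 2
  Glypto_montana vs Ficto_elegans: 5
  Glypto_montana vs Calli_vulgaris: 7
  Ao_gracilis vs Bracho_rubra: 7
  Ao_gracilis vs Ficto_elegans: 9
  Ao_gracilis vs Calli_vulgaris: 11
  Bracho_rubra vs Ficto_elegans: 7
  Bracho_rubra vs Calli_vulgaris: 7
  Ficto_elegans vs Calli_vulgaris: 12
The smallest is 2, between Glypto_montana and Bracho_rubra.

2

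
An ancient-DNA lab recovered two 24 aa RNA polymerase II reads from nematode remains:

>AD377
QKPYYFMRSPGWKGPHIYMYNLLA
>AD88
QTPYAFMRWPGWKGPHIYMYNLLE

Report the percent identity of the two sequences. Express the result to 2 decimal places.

83.33%

The sequences differ at positions 2 (K/T), 5 (Y/A), 9 (S/W), 24 (A/E).
20 of the 24 sites match, so the percent identity is 20/24 × 100 = 83.33%.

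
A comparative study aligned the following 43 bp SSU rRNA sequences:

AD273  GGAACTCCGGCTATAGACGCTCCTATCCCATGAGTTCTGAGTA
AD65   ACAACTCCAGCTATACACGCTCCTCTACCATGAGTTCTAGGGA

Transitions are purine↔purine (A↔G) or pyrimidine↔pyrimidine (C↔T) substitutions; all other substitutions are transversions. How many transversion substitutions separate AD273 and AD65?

5

The sequences differ at positions 1 (G/A, transition), 2 (G/C, transversion), 9 (G/A, transition), 16 (G/C, transversion), 25 (A/C, transversion), 27 (C/A, transversion), 39 (G/A, transition), 40 (A/G, transition), 42 (T/G, transversion).
Of the 9 differences, 4 transitions and 5 transversions, so the answer is 5.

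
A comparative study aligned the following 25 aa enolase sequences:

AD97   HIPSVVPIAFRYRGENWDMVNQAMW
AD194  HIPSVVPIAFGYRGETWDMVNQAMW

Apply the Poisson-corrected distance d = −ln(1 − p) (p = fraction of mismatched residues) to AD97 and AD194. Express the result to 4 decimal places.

The sequences differ at positions 11 (R/G), 16 (N/T).
p = 2/25 = 0.080000.
d = −ln(1 − 0.080000) = −ln(0.920000) = 0.0834.

0.0834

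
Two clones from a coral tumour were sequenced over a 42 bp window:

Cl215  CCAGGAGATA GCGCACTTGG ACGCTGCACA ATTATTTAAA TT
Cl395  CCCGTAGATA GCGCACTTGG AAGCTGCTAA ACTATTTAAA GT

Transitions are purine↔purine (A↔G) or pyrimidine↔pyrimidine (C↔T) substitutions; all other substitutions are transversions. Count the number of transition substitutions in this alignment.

The sequences differ at positions 3 (A/C, transversion), 5 (G/T, transversion), 22 (C/A, transversion), 28 (A/T, transversion), 29 (C/A, transversion), 32 (T/C, transition), 41 (T/G, transversion).
Of the 7 differences, 1 transition and 6 transversions, so the answer is 1.

1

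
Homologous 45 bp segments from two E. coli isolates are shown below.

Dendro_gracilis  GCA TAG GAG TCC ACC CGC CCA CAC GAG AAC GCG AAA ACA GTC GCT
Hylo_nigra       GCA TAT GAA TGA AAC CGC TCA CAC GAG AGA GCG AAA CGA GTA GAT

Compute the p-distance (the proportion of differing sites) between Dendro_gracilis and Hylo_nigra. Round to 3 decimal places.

Mismatches occur at site 6 (G→T), site 9 (G→A), site 11 (C→G), site 12 (C→A), site 14 (C→A), site 19 (C→T), site 29 (A→G), site 30 (C→A), site 37 (A→C), site 38 (C→G), site 42 (C→A), site 44 (C→A).
There are 12 differences over 45 sites, so p = 12/45 = 0.267.

0.267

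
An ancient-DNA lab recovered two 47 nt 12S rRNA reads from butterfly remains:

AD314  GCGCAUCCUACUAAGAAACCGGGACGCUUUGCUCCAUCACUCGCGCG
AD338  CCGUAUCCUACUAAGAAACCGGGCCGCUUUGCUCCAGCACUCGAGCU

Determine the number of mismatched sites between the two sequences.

6

Mismatches occur at site 1 (G↔C), site 4 (C↔U), site 24 (A↔C), site 37 (U↔G), site 44 (C↔A), site 47 (G↔U).
That gives 6 mismatches out of 47 aligned sites, so the Hamming distance is 6.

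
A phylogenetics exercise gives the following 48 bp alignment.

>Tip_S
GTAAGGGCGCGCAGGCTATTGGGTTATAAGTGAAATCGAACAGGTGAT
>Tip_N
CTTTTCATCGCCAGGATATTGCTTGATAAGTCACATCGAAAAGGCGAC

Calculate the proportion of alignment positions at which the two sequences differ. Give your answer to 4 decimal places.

0.3958

Differing sites — 1:G/C; 3:A/T; 4:A/T; 5:G/T; 6:G/C; 7:G/A; 8:C/T; 9:G/C; 10:C/G; 11:G/C; 16:C/A; 22:G/C; 23:G/T; 25:T/G; 32:G/C; 34:A/C; 41:C/A; 45:T/C; 48:T/C.
There are 19 differences over 48 sites, so p = 19/48 = 0.3958.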